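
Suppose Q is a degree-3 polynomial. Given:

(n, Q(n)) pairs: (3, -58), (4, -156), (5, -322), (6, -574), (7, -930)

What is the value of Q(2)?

-10

Write Q(n) = an³ + bn² + cn + d; the 5 given values yield a linear system in the 4 coefficients.
Solving, Q(n) = -3n³ + 2n² - n + 8.
Then Q(2) = -10.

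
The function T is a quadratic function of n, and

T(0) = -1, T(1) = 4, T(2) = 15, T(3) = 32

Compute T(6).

First differences: 5, 11, 17. Second differences: 6, 6.
Level-2 differences are constant, so T has degree 2.
Fitting a degree-2 polynomial gives T(n) = 3n² + 2n - 1.
Then T(6) = 119.

119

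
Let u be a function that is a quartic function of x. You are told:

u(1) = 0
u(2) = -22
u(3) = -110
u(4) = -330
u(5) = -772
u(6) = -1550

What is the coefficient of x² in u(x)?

First differences: -22, -88, -220, -442, -778. Second differences: -66, -132, -222, -336. Third differences: -66, -90, -114. Fourth differences: -24, -24.
Level-4 differences are constant, so u has degree 4.
Fitting a degree-4 polynomial gives u(x) = -x^4 - x³ - 2x² + 6x - 2.
The coefficient of x² is -2.

-2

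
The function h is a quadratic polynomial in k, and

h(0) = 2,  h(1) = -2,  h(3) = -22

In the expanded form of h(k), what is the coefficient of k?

Write h(k) = ak² + bk + c; the 3 given values yield a linear system in the 3 coefficients.
Solving, h(k) = -2k² - 2k + 2.
The coefficient of k is -2.

-2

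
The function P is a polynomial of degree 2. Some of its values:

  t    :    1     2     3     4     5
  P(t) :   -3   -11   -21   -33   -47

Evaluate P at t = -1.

7

Write P(t) = at² + bt + c; the 5 given values yield a linear system in the 3 coefficients.
Solving, P(t) = -t² - 5t + 3.
Then P(-1) = 7.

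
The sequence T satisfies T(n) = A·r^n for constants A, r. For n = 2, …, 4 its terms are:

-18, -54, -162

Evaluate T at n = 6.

Consecutive ratio: -54/(-18) = 3, and -162/(-54) = 3, so r = 3.
Then A·3^2 = -18 gives A = -2, and T(n) = -2·3^n.
T(6) = -2·3^6 = -1458.

-1458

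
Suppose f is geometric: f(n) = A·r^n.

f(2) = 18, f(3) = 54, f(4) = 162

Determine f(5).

486

Consecutive ratio: 54/18 = 3, and 162/54 = 3, so r = 3.
Then A·3^2 = 18 gives A = 2, and f(n) = 2·3^n.
f(5) = 2·3^5 = 486.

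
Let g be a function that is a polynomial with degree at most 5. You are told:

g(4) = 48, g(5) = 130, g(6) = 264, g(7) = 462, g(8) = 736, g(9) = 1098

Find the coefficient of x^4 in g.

0

Write g(x) = ax^5 + bx^4 + cx³ + dx² + ex + p; the 6 given values yield a linear system in the 6 coefficients.
Solving, the top 2 coefficients vanish, and g(x) = 2x³ - 4x² - 4x.
The coefficient of x^4 is 0.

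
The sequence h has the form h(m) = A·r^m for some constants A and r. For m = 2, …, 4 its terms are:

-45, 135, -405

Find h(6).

Consecutive ratio: 135/(-45) = -3, and -405/135 = -3, so r = -3.
Then A·(-3)^2 = -45 gives A = -5, and h(m) = -5·(-3)^m.
h(6) = -5·(-3)^6 = -3645.

-3645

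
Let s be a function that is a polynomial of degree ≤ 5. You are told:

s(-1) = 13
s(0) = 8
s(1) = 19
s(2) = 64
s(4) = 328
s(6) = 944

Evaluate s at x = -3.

Write s(x) = ax^5 + bx^4 + cx³ + dx² + ex + p; the 6 given values yield a linear system in the 6 coefficients.
Solving, the top 2 coefficients vanish, and s(x) = 3x³ + 8x² + 8.
Then s(-3) = -1.

-1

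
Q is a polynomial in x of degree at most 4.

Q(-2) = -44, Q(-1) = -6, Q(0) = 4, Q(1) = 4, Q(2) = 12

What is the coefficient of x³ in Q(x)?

3

First differences: 38, 10, 0, 8. Second differences: -28, -10, 8. Third differences: 18, 18.
Level-3 differences are constant, so Q has degree 3.
Fitting a degree-3 polynomial gives Q(x) = 3x³ - 5x² + 2x + 4.
The coefficient of x³ is 3.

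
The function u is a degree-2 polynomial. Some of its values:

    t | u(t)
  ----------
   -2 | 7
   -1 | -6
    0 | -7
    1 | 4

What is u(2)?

27

First differences: -13, -1, 11. Second differences: 12, 12.
Level-2 differences are constant, so u has degree 2.
Extending the table by one column gives the next first difference 23, so u(2) = 4 + 23 = 27.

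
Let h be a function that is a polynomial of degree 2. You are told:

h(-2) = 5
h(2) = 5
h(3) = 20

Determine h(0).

-7

Write h(x) = ax² + bx + c; the 3 given values yield a linear system in the 3 coefficients.
Solving, h(x) = 3x² - 7.
Then h(0) = -7.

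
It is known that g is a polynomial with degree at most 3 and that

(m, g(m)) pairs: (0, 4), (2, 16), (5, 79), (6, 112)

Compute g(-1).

7

Write g(m) = am³ + bm² + cm + d; the 4 given values yield a linear system in the 4 coefficients.
Solving, the leading coefficient vanishes, and g(m) = 3m² + 4.
Then g(-1) = 7.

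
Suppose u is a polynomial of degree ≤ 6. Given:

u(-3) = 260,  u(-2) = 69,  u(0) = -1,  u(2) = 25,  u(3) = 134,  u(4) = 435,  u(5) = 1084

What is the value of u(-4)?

715

Write u(x) = ax^6 + bx^5 + cx^4 + dx³ + ex² + px + q; the 7 given values yield a linear system in the 7 coefficients.
Solving, the top 2 coefficients vanish, and u(x) = 2x^4 - 2x³ + 4x² - 3x - 1.
Then u(-4) = 715.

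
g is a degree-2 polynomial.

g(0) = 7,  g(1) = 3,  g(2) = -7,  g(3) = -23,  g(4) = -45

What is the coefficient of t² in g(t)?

First differences: -4, -10, -16, -22. Second differences: -6, -6, -6.
Level-2 differences are constant, so g has degree 2.
Fitting a degree-2 polynomial gives g(t) = -3t² - t + 7.
The coefficient of t² is -3.

-3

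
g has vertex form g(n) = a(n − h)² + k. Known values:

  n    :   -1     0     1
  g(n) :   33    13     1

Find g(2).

-3

First differences -20, -12; second difference 8 = 2a, so a = 4.
Expanding, the n-coefficient is −2ah = -8h; matching it to the data gives h = 2, and then k = -3.
So g(n) = 4(n − 2)² − 3.
g(2) = 4·0² − 3 = -3.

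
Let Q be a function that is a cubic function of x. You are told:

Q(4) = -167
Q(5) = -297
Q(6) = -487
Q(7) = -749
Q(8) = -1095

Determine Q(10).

-2087

Write Q(x) = ax³ + bx² + cx + d; the 5 given values yield a linear system in the 4 coefficients.
Solving, Q(x) = -2x³ - 8x - 7.
Then Q(10) = -2087.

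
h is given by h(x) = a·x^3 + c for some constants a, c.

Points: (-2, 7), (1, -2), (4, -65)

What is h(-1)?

0

From h(-2) = 7 and h(1) = -2: -8a + c = 7 and 1a + c = -2.
Subtracting: 9a = -9, so a = -1; then c = 7 − (-1)·(-8) = -1.
So h(x) = -1x³ − 1, and h(-1) = 0.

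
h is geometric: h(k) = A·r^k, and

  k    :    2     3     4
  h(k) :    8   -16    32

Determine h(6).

128

Consecutive ratio: -16/8 = -2, and 32/(-16) = -2, so r = -2.
Then A·(-2)^2 = 8 gives A = 2, and h(k) = 2·(-2)^k.
h(6) = 2·(-2)^6 = 128.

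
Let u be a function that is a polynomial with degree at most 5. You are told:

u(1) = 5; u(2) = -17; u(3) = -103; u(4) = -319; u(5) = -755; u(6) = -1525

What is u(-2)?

-13

First differences: -22, -86, -216, -436, -770. Second differences: -64, -130, -220, -334. Third differences: -66, -90, -114. Fourth differences: -24, -24.
Level-4 differences are constant, so u has degree 4.
Fitting a degree-4 polynomial gives u(k) = -k^4 - k³ - k² + 3k + 5.
Then u(-2) = -13.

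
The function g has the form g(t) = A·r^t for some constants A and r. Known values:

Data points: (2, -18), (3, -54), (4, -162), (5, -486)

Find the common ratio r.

3

Consecutive ratio: -54/(-18) = 3, and -162/(-54) = 3, so r = 3.
Then A·3^2 = -18 gives A = -2, and g(t) = -2·3^t.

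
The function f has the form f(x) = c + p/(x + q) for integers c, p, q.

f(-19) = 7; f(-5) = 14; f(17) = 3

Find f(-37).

(f(x) − c)(x + q) = p for each data point; the three points give a linear system in c and q, then p follows.
Solving: c = 5, q = 1, p = -36, so f(x) = 5 − 36/(x + 1).
Then f(-37) = 5 − 36/(-36) = 6.

6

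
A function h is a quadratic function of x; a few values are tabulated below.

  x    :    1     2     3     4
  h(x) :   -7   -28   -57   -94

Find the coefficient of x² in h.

-4

Write h(x) = ax² + bx + c; the 4 given values yield a linear system in the 3 coefficients.
Solving, h(x) = -4x² - 9x + 6.
The coefficient of x² is -4.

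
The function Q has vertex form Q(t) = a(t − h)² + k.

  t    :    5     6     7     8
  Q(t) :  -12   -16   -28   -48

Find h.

First differences -4, -12, -20; second difference -8 = 2a, so a = -4.
Expanding, the t-coefficient is −2ah = 8h; matching it to the data gives h = 5, and then k = -12.
So Q(t) = -4(t − 5)² − 12.
Hence h = 5.

5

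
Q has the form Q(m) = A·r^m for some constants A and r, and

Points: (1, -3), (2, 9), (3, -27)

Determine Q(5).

-243

Consecutive ratio: 9/(-3) = -3, and -27/9 = -3, so r = -3.
Then A·(-3)^1 = -3 gives A = 1, and Q(m) = 1·(-3)^m.
Q(5) = 1·(-3)^5 = -243.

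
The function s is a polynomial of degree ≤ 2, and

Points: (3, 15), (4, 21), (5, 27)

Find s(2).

9

First differences: 6, 6.
Level-1 differences are constant, so s has degree 1.
Fitting a degree-1 polynomial gives s(t) = 6t - 3.
Then s(2) = 9.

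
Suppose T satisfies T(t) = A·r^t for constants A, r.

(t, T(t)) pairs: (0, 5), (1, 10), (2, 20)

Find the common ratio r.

2

Consecutive ratio: 10/5 = 2, and 20/10 = 2, so r = 2.
Then A·2^0 = 5 gives A = 5, and T(t) = 5·2^t.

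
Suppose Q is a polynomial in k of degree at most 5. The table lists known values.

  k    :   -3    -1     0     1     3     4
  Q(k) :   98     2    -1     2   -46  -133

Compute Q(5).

Write Q(k) = ak^5 + bk^4 + ck³ + dk² + ek + p; the 6 given values yield a linear system in the 6 coefficients.
Solving, the top 2 coefficients vanish, and Q(k) = -3k³ + 3k² + 3k - 1.
Then Q(5) = -286.

-286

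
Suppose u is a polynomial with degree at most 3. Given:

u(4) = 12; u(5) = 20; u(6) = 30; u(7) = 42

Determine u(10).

First differences: 8, 10, 12. Second differences: 2, 2.
Level-2 differences are constant, so u has degree 2.
Fitting a degree-2 polynomial gives u(t) = t² - t.
Then u(10) = 90.

90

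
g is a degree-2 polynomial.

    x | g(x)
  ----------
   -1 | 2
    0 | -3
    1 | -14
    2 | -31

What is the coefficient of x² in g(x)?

First differences: -5, -11, -17. Second differences: -6, -6.
Level-2 differences are constant, so g has degree 2.
Fitting a degree-2 polynomial gives g(x) = -3x² - 8x - 3.
The coefficient of x² is -3.

-3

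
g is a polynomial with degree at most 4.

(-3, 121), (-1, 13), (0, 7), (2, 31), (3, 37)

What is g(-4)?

247

Write g(n) = an^4 + bn³ + cn² + dn + e; the 5 given values yield a linear system in the 5 coefficients.
Solving, the leading coefficient vanishes, and g(n) = -2n³ + 8n² + 4n + 7.
Then g(-4) = 247.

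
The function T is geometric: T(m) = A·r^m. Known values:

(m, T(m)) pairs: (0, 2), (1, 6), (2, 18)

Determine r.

3

Consecutive ratio: 6/2 = 3, and 18/6 = 3, so r = 3.
Then A·3^0 = 2 gives A = 2, and T(m) = 2·3^m.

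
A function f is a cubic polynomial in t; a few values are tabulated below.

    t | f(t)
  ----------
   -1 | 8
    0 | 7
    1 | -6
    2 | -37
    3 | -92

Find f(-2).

First differences: -1, -13, -31, -55. Second differences: -12, -18, -24. Third differences: -6, -6.
Level-3 differences are constant, so f has degree 3.
Fitting a degree-3 polynomial gives f(t) = -t³ - 6t² - 6t + 7.
Then f(-2) = 3.

3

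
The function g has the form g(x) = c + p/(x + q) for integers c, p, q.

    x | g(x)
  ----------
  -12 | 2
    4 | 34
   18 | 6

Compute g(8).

(g(x) − c)(x + q) = p for each data point; the three points give a linear system in c and q, then p follows.
Solving: c = 4, q = -3, p = 30, so g(x) = 4 + 30/(x − 3).
Then g(8) = 4 + 30/5 = 10.

10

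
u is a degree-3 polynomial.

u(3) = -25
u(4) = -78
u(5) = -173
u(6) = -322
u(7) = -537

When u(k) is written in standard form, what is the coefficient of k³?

-2

First differences: -53, -95, -149, -215. Second differences: -42, -54, -66. Third differences: -12, -12.
Level-3 differences are constant, so u has degree 3.
Fitting a degree-3 polynomial gives u(k) = -2k³ + 3k² + 2.
The coefficient of k³ is -2.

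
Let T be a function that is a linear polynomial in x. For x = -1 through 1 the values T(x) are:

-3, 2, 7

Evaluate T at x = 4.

22

First differences: 5, 5.
Level-1 differences are constant, so T has degree 1.
Fitting a degree-1 polynomial gives T(x) = 5x + 2.
Then T(4) = 22.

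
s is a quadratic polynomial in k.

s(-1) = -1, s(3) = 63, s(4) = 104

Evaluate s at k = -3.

Write s(k) = ak² + bk + c; the 3 given values yield a linear system in the 3 coefficients.
Solving, s(k) = 5k² + 6k.
Then s(-3) = 27.

27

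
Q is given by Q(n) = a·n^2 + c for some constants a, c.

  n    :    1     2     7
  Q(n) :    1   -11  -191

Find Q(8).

From Q(1) = 1 and Q(2) = -11: 1a + c = 1 and 4a + c = -11.
Subtracting: 3a = -12, so a = -4; then c = 1 − (-4)·1 = 5.
So Q(n) = -4n² + 5, and Q(8) = -251.

-251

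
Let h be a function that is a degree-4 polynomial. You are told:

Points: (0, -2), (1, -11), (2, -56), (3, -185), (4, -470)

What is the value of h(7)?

-3341

Write h(k) = ak^4 + bk³ + ck² + dk + e; the 5 given values yield a linear system in the 5 coefficients.
Solving, h(k) = -k^4 - 2k³ - 5k² - k - 2.
Then h(7) = -3341.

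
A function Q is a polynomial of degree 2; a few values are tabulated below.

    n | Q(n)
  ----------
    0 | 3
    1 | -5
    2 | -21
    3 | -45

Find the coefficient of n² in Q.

Write Q(n) = an² + bn + c; the 4 given values yield a linear system in the 3 coefficients.
Solving, Q(n) = -4n² - 4n + 3.
The coefficient of n² is -4.

-4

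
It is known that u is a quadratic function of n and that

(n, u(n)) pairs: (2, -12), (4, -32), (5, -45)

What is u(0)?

0

Write u(n) = an² + bn + c; the 3 given values yield a linear system in the 3 coefficients.
Solving, u(n) = -n² - 4n.
The constant term is u(0) = 0.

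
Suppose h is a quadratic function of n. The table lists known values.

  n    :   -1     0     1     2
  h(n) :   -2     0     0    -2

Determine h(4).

Write h(n) = an² + bn + c; the 4 given values yield a linear system in the 3 coefficients.
Solving, h(n) = -n² + n.
Then h(4) = -12.

-12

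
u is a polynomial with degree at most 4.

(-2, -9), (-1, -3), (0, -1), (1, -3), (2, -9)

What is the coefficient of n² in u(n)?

-2

First differences: 6, 2, -2, -6. Second differences: -4, -4, -4.
Level-2 differences are constant, so u has degree 2.
Fitting a degree-2 polynomial gives u(n) = -2n² - 1.
The coefficient of n² is -2.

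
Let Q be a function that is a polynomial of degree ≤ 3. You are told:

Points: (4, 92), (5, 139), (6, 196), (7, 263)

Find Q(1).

11

First differences: 47, 57, 67. Second differences: 10, 10.
Level-2 differences are constant, so Q has degree 2.
Fitting a degree-2 polynomial gives Q(m) = 5m² + 2m + 4.
Then Q(1) = 11.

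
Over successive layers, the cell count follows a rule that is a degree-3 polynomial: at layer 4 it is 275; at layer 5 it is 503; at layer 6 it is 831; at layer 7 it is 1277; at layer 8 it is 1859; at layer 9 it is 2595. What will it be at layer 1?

Write the value at k as s(k).
First differences: 228, 328, 446, 582, 736. Second differences: 100, 118, 136, 154. Third differences: 18, 18, 18.
Level-3 differences are constant, so s has degree 3.
Fitting a degree-3 polynomial gives s(k) = 3k³ + 5k² + 3.
Then s(1) = 11.

11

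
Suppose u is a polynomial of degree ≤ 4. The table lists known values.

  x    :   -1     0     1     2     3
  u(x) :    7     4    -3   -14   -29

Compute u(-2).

First differences: -3, -7, -11, -15. Second differences: -4, -4, -4.
Level-2 differences are constant, so u has degree 2.
Fitting a degree-2 polynomial gives u(x) = -2x² - 5x + 4.
Then u(-2) = 6.

6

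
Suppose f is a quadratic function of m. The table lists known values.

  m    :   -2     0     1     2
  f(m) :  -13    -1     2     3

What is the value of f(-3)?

Write f(m) = am² + bm + c; the 4 given values yield a linear system in the 3 coefficients.
Solving, f(m) = -m² + 4m - 1.
Then f(-3) = -22.

-22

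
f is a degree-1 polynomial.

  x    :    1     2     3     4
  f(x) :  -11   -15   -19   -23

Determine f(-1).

-3

First differences: -4, -4, -4.
Level-1 differences are constant, so f has degree 1.
Fitting a degree-1 polynomial gives f(x) = -4x - 7.
Then f(-1) = -3.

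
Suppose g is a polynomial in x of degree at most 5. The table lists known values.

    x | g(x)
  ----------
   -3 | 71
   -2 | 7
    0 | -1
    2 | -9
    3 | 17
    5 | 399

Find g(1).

Write g(x) = ax^5 + bx^4 + cx³ + dx² + ex + p; the 6 given values yield a linear system in the 6 coefficients.
Solving, the leading coefficient vanishes, and g(x) = x^4 - x³ - 4x² - 1.
Then g(1) = -5.

-5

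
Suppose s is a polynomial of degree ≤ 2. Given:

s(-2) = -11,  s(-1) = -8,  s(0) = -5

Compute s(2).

1

First differences: 3, 3.
Level-1 differences are constant, so s has degree 1.
Fitting a degree-1 polynomial gives s(t) = 3t - 5.
Then s(2) = 1.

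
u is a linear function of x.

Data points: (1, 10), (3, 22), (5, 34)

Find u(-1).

Write u(x) = ax + b; the 3 given values yield a linear system in the 2 coefficients.
Solving, u(x) = 6x + 4.
Then u(-1) = -2.

-2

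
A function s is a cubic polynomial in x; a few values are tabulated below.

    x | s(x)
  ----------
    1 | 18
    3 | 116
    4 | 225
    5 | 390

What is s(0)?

Write s(x) = ax³ + bx² + cx + d; the 4 given values yield a linear system in the 4 coefficients.
Solving, s(x) = 2x³ + 4x² + 7x + 5.
The constant term is s(0) = 5.

5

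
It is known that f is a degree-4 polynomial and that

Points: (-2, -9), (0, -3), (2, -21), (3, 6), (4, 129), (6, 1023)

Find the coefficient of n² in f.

-7

Write f(n) = an^4 + bn³ + cn² + dn + e; the 6 given values yield a linear system in the 5 coefficients.
Solving, f(n) = n^4 - 7n² - 3n - 3.
The coefficient of n² is -7.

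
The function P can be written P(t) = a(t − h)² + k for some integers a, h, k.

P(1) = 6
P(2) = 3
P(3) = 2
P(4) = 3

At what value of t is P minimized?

3

First differences -3, -1, 1; second difference 2 = 2a, so a = 1.
Expanding, the t-coefficient is −2ah = -2h; matching it to the data gives h = 3, and then k = 2.
So P(t) = 1(t − 3)² + 2.
Hence h = 3.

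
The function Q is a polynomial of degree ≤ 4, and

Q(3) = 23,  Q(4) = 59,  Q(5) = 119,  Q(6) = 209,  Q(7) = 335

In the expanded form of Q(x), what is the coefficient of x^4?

First differences: 36, 60, 90, 126. Second differences: 24, 30, 36. Third differences: 6, 6.
Level-3 differences are constant, so Q has degree 3.
Fitting a degree-3 polynomial gives Q(x) = x³ - x - 1.
The coefficient of x^4 is 0.

0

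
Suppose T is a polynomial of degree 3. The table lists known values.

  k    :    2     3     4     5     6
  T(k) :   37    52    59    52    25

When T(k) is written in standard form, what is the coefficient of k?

First differences: 15, 7, -7, -27. Second differences: -8, -14, -20. Third differences: -6, -6.
Level-3 differences are constant, so T has degree 3.
Fitting a degree-3 polynomial gives T(k) = -k³ + 5k² + 9k + 7.
The coefficient of k is 9.

9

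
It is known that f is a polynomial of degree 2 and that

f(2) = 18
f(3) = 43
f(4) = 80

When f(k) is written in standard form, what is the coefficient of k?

Write f(k) = ak² + bk + c; the 3 given values yield a linear system in the 3 coefficients.
Solving, f(k) = 6k² - 5k + 4.
The coefficient of k is -5.

-5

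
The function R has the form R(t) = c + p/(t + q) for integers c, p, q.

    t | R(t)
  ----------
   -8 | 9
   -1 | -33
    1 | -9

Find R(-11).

(R(t) − c)(t + q) = p for each data point; the three points give a linear system in c and q, then p follows.
Solving: c = 3, q = 2, p = -36, so R(t) = 3 − 36/(t + 2).
Then R(-11) = 3 − 36/(-9) = 7.

7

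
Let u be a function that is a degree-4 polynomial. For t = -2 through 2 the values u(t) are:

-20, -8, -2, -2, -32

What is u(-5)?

-452

Write u(t) = at^4 + bt³ + ct² + dt + e; the 5 given values yield a linear system in the 5 coefficients.
Solving, u(t) = -t^4 - 2t³ - 2t² + 5t - 2.
Then u(-5) = -452.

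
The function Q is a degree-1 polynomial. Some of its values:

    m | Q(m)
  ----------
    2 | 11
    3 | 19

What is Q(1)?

Write Q(m) = am + b; the 2 given values yield a linear system in the 2 coefficients.
Solving, Q(m) = 8m - 5.
Then Q(1) = 3.

3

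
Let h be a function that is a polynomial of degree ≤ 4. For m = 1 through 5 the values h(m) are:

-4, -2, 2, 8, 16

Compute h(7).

First differences: 2, 4, 6, 8. Second differences: 2, 2, 2.
Level-2 differences are constant, so h has degree 2.
Fitting a degree-2 polynomial gives h(m) = m² - m - 4.
Then h(7) = 38.

38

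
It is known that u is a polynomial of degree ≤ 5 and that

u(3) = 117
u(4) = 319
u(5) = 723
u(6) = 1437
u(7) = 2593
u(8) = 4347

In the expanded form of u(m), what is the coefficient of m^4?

Write u(m) = am^5 + bm^4 + cm³ + dm² + em + p; the 6 given values yield a linear system in the 6 coefficients.
Solving, the leading coefficient vanishes, and u(m) = m^4 + 4m² - m + 3.
The coefficient of m^4 is 1.

1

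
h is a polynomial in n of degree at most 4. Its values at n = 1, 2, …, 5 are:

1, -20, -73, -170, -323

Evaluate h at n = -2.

First differences: -21, -53, -97, -153. Second differences: -32, -44, -56. Third differences: -12, -12.
Level-3 differences are constant, so h has degree 3.
Fitting a degree-3 polynomial gives h(n) = -2n³ - 4n² + 5n + 2.
Then h(-2) = -8.

-8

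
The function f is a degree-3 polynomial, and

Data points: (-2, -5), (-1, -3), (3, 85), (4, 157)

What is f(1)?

13

Write f(k) = ak³ + bk² + ck + d; the 4 given values yield a linear system in the 4 coefficients.
Solving, f(k) = k³ + 4k² + 7k + 1.
Then f(1) = 13.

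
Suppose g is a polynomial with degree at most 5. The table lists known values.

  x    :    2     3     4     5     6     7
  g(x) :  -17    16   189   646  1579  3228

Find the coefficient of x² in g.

Write g(x) = ax^5 + bx^4 + cx³ + dx² + ex + p; the 6 given values yield a linear system in the 6 coefficients.
Solving, the leading coefficient vanishes, and g(x) = 2x^4 - 4x³ - 4x² - x + 1.
The coefficient of x² is -4.

-4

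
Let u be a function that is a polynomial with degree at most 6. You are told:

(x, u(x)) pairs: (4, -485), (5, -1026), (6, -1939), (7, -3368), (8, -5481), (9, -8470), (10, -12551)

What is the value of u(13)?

First differences: -541, -913, -1429, -2113, -2989, -4081. Second differences: -372, -516, -684, -876, -1092. Third differences: -144, -168, -192, -216. Fourth differences: -24, -24, -24.
Level-4 differences are constant, so u has degree 4.
Fitting a degree-4 polynomial gives u(x) = -x^4 - 2x³ - 5x² - 5x - 1.
Then u(13) = -33866.

-33866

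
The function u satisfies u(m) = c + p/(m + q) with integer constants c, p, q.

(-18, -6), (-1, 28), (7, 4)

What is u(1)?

13

(u(m) − c)(m + q) = p for each data point; the three points give a linear system in c and q, then p follows.
Solving: c = -2, q = 3, p = 60, so u(m) = -2 + 60/(m + 3).
Then u(1) = -2 + 60/4 = 13.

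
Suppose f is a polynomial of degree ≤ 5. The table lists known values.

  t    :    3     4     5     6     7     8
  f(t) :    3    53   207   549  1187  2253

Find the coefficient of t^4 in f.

First differences: 50, 154, 342, 638, 1066. Second differences: 104, 188, 296, 428. Third differences: 84, 108, 132. Fourth differences: 24, 24.
Level-4 differences are constant, so f has degree 4.
Fitting a degree-4 polynomial gives f(t) = t^4 - 4t³ + 3t² + 2t - 3.
The coefficient of t^4 is 1.

1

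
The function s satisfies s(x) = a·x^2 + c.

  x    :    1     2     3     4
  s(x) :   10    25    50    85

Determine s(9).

From s(1) = 10 and s(2) = 25: 1a + c = 10 and 4a + c = 25.
Subtracting: 3a = 15, so a = 5; then c = 10 − 5·1 = 5.
So s(x) = 5x² + 5, and s(9) = 410.

410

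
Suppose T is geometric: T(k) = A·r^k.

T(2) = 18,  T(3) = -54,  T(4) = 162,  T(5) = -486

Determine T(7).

Consecutive ratio: -54/18 = -3, and 162/(-54) = -3, so r = -3.
Then A·(-3)^2 = 18 gives A = 2, and T(k) = 2·(-3)^k.
T(7) = 2·(-3)^7 = -4374.

-4374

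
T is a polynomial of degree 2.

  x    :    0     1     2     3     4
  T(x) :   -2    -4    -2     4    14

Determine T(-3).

First differences: -2, 2, 6, 10. Second differences: 4, 4, 4.
Level-2 differences are constant, so T has degree 2.
Fitting a degree-2 polynomial gives T(x) = 2x² - 4x - 2.
Then T(-3) = 28.

28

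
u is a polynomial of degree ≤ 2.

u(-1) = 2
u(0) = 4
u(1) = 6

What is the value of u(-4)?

First differences: 2, 2.
Level-1 differences are constant, so u has degree 1.
Fitting a degree-1 polynomial gives u(k) = 2k + 4.
Then u(-4) = -4.

-4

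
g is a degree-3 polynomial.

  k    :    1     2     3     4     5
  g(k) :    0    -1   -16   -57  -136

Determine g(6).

Write g(k) = ak³ + bk² + ck + d; the 5 given values yield a linear system in the 4 coefficients.
Solving, g(k) = -2k³ + 5k² - 2k - 1.
Then g(6) = -265.

-265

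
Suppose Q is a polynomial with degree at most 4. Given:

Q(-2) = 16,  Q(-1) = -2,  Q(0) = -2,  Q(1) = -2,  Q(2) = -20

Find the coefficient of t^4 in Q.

0

First differences: -18, 0, 0, -18. Second differences: 18, 0, -18. Third differences: -18, -18.
Level-3 differences are constant, so Q has degree 3.
Fitting a degree-3 polynomial gives Q(t) = -3t³ + 3t - 2.
The coefficient of t^4 is 0.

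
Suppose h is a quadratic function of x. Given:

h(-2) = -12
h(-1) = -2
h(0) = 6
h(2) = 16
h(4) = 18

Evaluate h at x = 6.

Write h(x) = ax² + bx + c; the 5 given values yield a linear system in the 3 coefficients.
Solving, h(x) = -x² + 7x + 6.
Then h(6) = 12.

12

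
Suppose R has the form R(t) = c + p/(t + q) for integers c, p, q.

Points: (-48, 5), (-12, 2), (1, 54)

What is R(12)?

(R(t) − c)(t + q) = p for each data point; the three points give a linear system in c and q, then p follows.
Solving: c = 6, q = 0, p = 48, so R(t) = 6 + 48/(t + 0).
Then R(12) = 6 + 48/12 = 10.

10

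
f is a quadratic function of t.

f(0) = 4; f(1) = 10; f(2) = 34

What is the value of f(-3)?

Write f(t) = at² + bt + c; the 3 given values yield a linear system in the 3 coefficients.
Solving, f(t) = 9t² - 3t + 4.
Then f(-3) = 94.

94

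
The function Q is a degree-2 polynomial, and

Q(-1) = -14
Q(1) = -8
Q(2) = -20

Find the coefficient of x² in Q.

-5

Write Q(x) = ax² + bx + c; the 3 given values yield a linear system in the 3 coefficients.
Solving, Q(x) = -5x² + 3x - 6.
The coefficient of x² is -5.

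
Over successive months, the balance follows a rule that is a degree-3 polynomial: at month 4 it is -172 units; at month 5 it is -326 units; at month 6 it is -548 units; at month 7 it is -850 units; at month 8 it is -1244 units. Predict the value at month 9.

-1742

Write the value at n as P(n).
First differences: -154, -222, -302, -394. Second differences: -68, -80, -92. Third differences: -12, -12.
Level-3 differences are constant, so P has degree 3.
Fitting a degree-3 polynomial gives P(n) = -2n³ - 4n² + 4n + 4.
Then P(9) = -1742.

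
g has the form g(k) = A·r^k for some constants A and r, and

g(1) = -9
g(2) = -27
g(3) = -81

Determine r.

Consecutive ratio: -27/(-9) = 3, and -81/(-27) = 3, so r = 3.
Then A·3^1 = -9 gives A = -3, and g(k) = -3·3^k.

3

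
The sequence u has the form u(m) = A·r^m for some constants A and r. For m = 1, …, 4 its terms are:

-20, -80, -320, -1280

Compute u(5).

Consecutive ratio: -80/(-20) = 4, and -320/(-80) = 4, so r = 4.
Then A·4^1 = -20 gives A = -5, and u(m) = -5·4^m.
u(5) = -5·4^5 = -5120.

-5120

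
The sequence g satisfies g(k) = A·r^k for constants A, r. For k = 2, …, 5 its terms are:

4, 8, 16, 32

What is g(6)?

Consecutive ratio: 8/4 = 2, and 16/8 = 2, so r = 2.
Then A·2^2 = 4 gives A = 1, and g(k) = 1·2^k.
g(6) = 1·2^6 = 64.

64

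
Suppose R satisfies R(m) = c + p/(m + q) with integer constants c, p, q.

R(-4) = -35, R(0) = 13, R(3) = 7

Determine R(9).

(R(m) − c)(m + q) = p for each data point; the three points give a linear system in c and q, then p follows.
Solving: c = 1, q = 3, p = 36, so R(m) = 1 + 36/(m + 3).
Then R(9) = 1 + 36/12 = 4.

4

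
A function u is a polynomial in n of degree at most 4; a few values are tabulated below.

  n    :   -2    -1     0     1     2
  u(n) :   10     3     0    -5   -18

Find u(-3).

First differences: -7, -3, -5, -13. Second differences: 4, -2, -8. Third differences: -6, -6.
Level-3 differences are constant, so u has degree 3.
Fitting a degree-3 polynomial gives u(n) = -n³ - n² - 3n.
Then u(-3) = 27.

27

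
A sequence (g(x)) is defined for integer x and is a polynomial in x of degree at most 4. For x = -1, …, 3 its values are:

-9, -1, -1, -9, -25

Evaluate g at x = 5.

First differences: 8, 0, -8, -16. Second differences: -8, -8, -8.
Level-2 differences are constant, so g has degree 2.
Fitting a degree-2 polynomial gives g(x) = -4x² + 4x - 1.
Then g(5) = -81.

-81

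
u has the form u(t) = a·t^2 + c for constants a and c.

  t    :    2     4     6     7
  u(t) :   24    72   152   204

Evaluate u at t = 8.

264

From u(2) = 24 and u(4) = 72: 4a + c = 24 and 16a + c = 72.
Subtracting: 12a = 48, so a = 4; then c = 24 − 4·4 = 8.
So u(t) = 4t² + 8, and u(8) = 264.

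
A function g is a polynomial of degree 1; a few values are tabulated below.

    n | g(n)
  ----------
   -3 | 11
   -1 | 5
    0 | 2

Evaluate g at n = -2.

8

Write g(n) = an + b; the 3 given values yield a linear system in the 2 coefficients.
Solving, g(n) = -3n + 2.
Then g(-2) = 8.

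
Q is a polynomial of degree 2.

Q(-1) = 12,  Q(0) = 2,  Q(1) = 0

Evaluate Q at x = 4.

42

Write Q(x) = ax² + bx + c; the 3 given values yield a linear system in the 3 coefficients.
Solving, Q(x) = 4x² - 6x + 2.
Then Q(4) = 42.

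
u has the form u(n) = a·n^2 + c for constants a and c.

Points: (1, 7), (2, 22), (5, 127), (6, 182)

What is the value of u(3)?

47

From u(1) = 7 and u(2) = 22: 1a + c = 7 and 4a + c = 22.
Subtracting: 3a = 15, so a = 5; then c = 7 − 5·1 = 2.
So u(n) = 5n² + 2, and u(3) = 47.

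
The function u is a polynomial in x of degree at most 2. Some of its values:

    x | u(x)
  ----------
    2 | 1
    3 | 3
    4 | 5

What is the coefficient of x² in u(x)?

First differences: 2, 2.
Level-1 differences are constant, so u has degree 1.
Fitting a degree-1 polynomial gives u(x) = 2x - 3.
The coefficient of x² is 0.

0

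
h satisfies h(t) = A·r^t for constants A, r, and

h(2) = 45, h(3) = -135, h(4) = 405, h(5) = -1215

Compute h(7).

-10935

Consecutive ratio: -135/45 = -3, and 405/(-135) = -3, so r = -3.
Then A·(-3)^2 = 45 gives A = 5, and h(t) = 5·(-3)^t.
h(7) = 5·(-3)^7 = -10935.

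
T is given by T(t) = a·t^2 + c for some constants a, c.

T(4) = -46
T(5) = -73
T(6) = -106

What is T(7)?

-145

From T(4) = -46 and T(5) = -73: 16a + c = -46 and 25a + c = -73.
Subtracting: 9a = -27, so a = -3; then c = -46 − (-3)·16 = 2.
So T(t) = -3t² + 2, and T(7) = -145.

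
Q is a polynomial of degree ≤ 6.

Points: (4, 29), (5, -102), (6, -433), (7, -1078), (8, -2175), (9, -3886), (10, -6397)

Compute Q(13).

First differences: -131, -331, -645, -1097, -1711, -2511. Second differences: -200, -314, -452, -614, -800. Third differences: -114, -138, -162, -186. Fourth differences: -24, -24, -24.
Level-4 differences are constant, so Q has degree 4.
Fitting a degree-4 polynomial gives Q(x) = -x^4 + 3x³ + 6x² + x - 7.
Then Q(13) = -20950.

-20950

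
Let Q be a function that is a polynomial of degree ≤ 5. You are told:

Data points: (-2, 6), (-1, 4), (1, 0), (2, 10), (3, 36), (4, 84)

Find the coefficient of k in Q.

Write Q(k) = ak^5 + bk^4 + ck³ + dk² + ek + p; the 6 given values yield a linear system in the 6 coefficients.
Solving, the top 2 coefficients vanish, and Q(k) = k³ + 2k² - 3k.
The coefficient of k is -3.

-3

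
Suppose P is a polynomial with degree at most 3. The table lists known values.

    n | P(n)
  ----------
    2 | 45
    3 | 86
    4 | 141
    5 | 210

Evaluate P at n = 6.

293

First differences: 41, 55, 69. Second differences: 14, 14.
Level-2 differences are constant, so P has degree 2.
Extending the table by one column gives the next first difference 83, so P(6) = 210 + 83 = 293.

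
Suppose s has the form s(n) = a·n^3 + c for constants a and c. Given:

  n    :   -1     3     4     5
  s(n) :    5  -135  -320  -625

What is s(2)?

-40

From s(-1) = 5 and s(3) = -135: -1a + c = 5 and 27a + c = -135.
Subtracting: 28a = -140, so a = -5; then c = 5 − (-5)·(-1) = 0.
So s(n) = -5n³ + 0, and s(2) = -40.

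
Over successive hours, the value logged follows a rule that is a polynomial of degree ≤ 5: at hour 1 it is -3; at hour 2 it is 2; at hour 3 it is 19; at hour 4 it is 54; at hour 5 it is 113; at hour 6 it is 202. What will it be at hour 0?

Write the value at n as Q(n).
Write Q(n) = an^5 + bn^4 + cn³ + dn² + en + p; the 6 given values yield a linear system in the 6 coefficients.
Solving, the top 2 coefficients vanish, and Q(n) = n³ - 2n - 2.
Then Q(0) = -2.

-2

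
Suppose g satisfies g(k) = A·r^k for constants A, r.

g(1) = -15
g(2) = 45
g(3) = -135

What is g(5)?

Consecutive ratio: 45/(-15) = -3, and -135/45 = -3, so r = -3.
Then A·(-3)^1 = -15 gives A = 5, and g(k) = 5·(-3)^k.
g(5) = 5·(-3)^5 = -1215.

-1215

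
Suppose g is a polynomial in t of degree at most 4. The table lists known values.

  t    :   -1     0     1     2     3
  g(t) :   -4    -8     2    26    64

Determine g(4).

116

Write g(t) = at^4 + bt³ + ct² + dt + e; the 5 given values yield a linear system in the 5 coefficients.
Solving, the top 2 coefficients vanish, and g(t) = 7t² + 3t - 8.
Then g(4) = 116.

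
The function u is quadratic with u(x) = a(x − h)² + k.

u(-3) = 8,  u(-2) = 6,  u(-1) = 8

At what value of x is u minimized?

First differences -2, 2; second difference 4 = 2a, so a = 2.
Expanding, the x-coefficient is −2ah = -4h; matching it to the data gives h = -2, and then k = 6.
So u(x) = 2(x + 2)² + 6.
Hence h = -2.

-2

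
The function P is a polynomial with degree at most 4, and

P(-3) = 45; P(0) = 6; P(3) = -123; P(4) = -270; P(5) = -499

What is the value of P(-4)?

122

Write P(t) = at^4 + bt³ + ct² + dt + e; the 5 given values yield a linear system in the 5 coefficients.
Solving, the leading coefficient vanishes, and P(t) = -3t³ - 5t² - t + 6.
Then P(-4) = 122.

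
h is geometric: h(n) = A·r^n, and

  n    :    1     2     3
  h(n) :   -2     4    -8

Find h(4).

16

Consecutive ratio: 4/(-2) = -2, and -8/4 = -2, so r = -2.
Then A·(-2)^1 = -2 gives A = 1, and h(n) = 1·(-2)^n.
h(4) = 1·(-2)^4 = 16.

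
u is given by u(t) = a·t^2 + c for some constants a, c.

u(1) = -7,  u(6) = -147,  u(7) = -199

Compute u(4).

From u(1) = -7 and u(6) = -147: 1a + c = -7 and 36a + c = -147.
Subtracting: 35a = -140, so a = -4; then c = -7 − (-4)·1 = -3.
So u(t) = -4t² − 3, and u(4) = -67.

-67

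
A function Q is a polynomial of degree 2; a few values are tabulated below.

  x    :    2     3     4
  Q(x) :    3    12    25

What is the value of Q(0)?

-3

Write Q(x) = ax² + bx + c; the 3 given values yield a linear system in the 3 coefficients.
Solving, Q(x) = 2x² - x - 3.
Then Q(0) = -3.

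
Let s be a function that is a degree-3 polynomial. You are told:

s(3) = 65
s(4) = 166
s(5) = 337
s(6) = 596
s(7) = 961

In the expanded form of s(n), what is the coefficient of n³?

First differences: 101, 171, 259, 365. Second differences: 70, 88, 106. Third differences: 18, 18.
Level-3 differences are constant, so s has degree 3.
Fitting a degree-3 polynomial gives s(n) = 3n³ - n² - 3n + 2.
The coefficient of n³ is 3.

3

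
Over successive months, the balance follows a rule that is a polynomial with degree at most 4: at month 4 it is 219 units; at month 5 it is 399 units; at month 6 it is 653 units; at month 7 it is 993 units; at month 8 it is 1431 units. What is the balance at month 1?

Write the value at t as T(t).
Write T(t) = at^4 + bt³ + ct² + dt + e; the 5 given values yield a linear system in the 5 coefficients.
Solving, the leading coefficient vanishes, and T(t) = 2t³ + 7t² - 5t - 1.
Then T(1) = 3.

3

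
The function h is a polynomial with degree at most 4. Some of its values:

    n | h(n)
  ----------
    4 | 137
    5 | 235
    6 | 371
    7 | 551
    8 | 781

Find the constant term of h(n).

Write h(n) = an^4 + bn³ + cn² + dn + e; the 5 given values yield a linear system in the 5 coefficients.
Solving, the leading coefficient vanishes, and h(n) = n³ + 4n² + n + 5.
The constant term is h(0) = 5.

5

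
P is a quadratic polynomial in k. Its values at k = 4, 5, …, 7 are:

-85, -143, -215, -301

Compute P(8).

Write P(k) = ak² + bk + c; the 4 given values yield a linear system in the 3 coefficients.
Solving, P(k) = -7k² + 5k + 7.
Then P(8) = -401.

-401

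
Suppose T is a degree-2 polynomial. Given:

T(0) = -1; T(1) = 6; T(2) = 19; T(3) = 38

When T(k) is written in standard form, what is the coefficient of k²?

3

First differences: 7, 13, 19. Second differences: 6, 6.
Level-2 differences are constant, so T has degree 2.
Fitting a degree-2 polynomial gives T(k) = 3k² + 4k - 1.
The coefficient of k² is 3.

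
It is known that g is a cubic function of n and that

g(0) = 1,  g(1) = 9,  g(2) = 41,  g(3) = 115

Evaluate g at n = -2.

Write g(n) = an³ + bn² + cn + d; the 4 given values yield a linear system in the 4 coefficients.
Solving, g(n) = 3n³ + 3n² + 2n + 1.
Then g(-2) = -15.

-15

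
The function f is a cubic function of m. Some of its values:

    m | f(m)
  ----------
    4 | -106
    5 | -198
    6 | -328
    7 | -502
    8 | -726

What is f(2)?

First differences: -92, -130, -174, -224. Second differences: -38, -44, -50. Third differences: -6, -6.
Level-3 differences are constant, so f has degree 3.
Fitting a degree-3 polynomial gives f(m) = -m³ - 4m² + 5m + 2.
Then f(2) = -12.

-12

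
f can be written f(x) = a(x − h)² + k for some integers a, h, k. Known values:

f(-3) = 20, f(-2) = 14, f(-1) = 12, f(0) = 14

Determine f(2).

30

First differences -6, -2, 2; second difference 4 = 2a, so a = 2.
Expanding, the x-coefficient is −2ah = -4h; matching it to the data gives h = -1, and then k = 12.
So f(x) = 2(x + 1)² + 12.
f(2) = 2·3² + 12 = 30.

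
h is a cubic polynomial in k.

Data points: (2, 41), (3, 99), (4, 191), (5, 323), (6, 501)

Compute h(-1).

11

Write h(k) = ak³ + bk² + ck + d; the 5 given values yield a linear system in the 4 coefficients.
Solving, h(k) = k³ + 8k² - k + 3.
Then h(-1) = 11.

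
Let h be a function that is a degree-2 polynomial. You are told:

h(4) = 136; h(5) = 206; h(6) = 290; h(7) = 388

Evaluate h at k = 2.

38

First differences: 70, 84, 98. Second differences: 14, 14.
Level-2 differences are constant, so h has degree 2.
Fitting a degree-2 polynomial gives h(k) = 7k² + 7k - 4.
Then h(2) = 38.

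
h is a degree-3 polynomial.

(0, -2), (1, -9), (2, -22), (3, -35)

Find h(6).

Write h(t) = at³ + bt² + ct + d; the 4 given values yield a linear system in the 4 coefficients.
Solving, h(t) = t³ - 6t² - 2t - 2.
Then h(6) = -14.

-14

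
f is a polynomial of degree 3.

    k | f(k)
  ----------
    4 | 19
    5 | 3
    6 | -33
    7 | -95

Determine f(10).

Write f(k) = ak³ + bk² + ck + d; the 4 given values yield a linear system in the 4 coefficients.
Solving, f(k) = -k³ + 5k² + 3.
Then f(10) = -497.

-497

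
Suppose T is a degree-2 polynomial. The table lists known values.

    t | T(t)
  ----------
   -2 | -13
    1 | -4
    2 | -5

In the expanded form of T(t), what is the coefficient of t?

Write T(t) = at² + bt + c; the 3 given values yield a linear system in the 3 coefficients.
Solving, T(t) = -t² + 2t - 5.
The coefficient of t is 2.

2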